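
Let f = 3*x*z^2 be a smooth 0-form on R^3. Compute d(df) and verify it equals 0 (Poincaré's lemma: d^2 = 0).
d(df) = 0

Step 1: df = sum_i (∂f/∂x_i) dx_i = (3*z^2) dx + (0) dy + (6*x*z) dz.
Step 2: Apply d again. Using the 1-form formula, the coefficient of dx ∧ dy in d(df) is ∂^2 f/∂x ∂y - ∂^2 f/∂y ∂x = (0) - (0) = 0 (equality of mixed partials for smooth f).
Similarly for dx ∧ dz and dy ∧ dz — all coefficients vanish. So d(df) = 0.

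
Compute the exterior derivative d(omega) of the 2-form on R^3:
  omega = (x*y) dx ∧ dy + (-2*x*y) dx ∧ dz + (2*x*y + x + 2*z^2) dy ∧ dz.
d(omega) = (2*x + 2*y + 1) dx ∧ dy ∧ dz

For a 2-form omega = sum_{i<j} g_{ij} dx_i ∧ dx_j, the exterior derivative is
  d(omega) = sum_{i<j} d(g_{ij}) ∧ dx_i ∧ dx_j = sum_{i<j, k} (∂g_{ij}/∂x_k) dx_k ∧ dx_i ∧ dx_j.
Expand each term, using dx_k ∧ dx_i ∧ dx_j = sgn(permutation) dx_{(a)} ∧ dx_{(b)} ∧ dx_{(c)} with (a < b < c) sorted:
  d(-2*x*y) includes (∂/∂y)(-2*x*y) dy = (-2*x) dy, which multiplied by dx ∧ dz gives (2*x) dx ∧ dy ∧ dz
  d(2*x*y + x + 2*z^2) includes (∂/∂x)(2*x*y + x + 2*z^2) dx = (2*y + 1) dx, which multiplied by dy ∧ dz gives (2*y + 1) dx ∧ dy ∧ dz
Collecting like 3-forms: d(omega) = (2*x + 2*y + 1) dx ∧ dy ∧ dz.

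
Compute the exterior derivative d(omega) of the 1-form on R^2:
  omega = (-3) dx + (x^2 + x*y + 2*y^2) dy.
d(omega) = (2*x + y) dx ∧ dy

For a 1-form omega = sum_i f_i dx_i, the exterior derivative is
  d(omega) = sum_{i < j} (∂f_j/∂x_i - ∂f_i/∂x_j) dx_i ∧ dx_j.
  coefficient of dx ∧ dy: ∂f_2/∂x - ∂f_1/∂y = ∂(x^2 + x*y + 2*y^2)/∂x - ∂(-3)/∂y = 2*x + y
Assembling: d(omega) = (2*x + y) dx ∧ dy.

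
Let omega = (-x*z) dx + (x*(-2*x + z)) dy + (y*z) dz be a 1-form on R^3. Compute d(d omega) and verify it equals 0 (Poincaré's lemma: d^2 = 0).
d(d omega) = 0

Step 1: d omega = sum_{i<j} (∂f_j/∂x_i - ∂f_i/∂x_j) dx_i ∧ dx_j:
  coeff of dx ∧ dy: -4*x + z
  coeff of dx ∧ dz: x
  coeff of dy ∧ dz: -x + z
Step 2: Apply d again to each 2-form coefficient. The only possible 3-form in R^3 is dx ∧ dy ∧ dz, with coefficient
  ∂(coeff of dy∧dz)/∂x - ∂(coeff of dx∧dz)/∂y + ∂(coeff of dx∧dy)/∂z
  = ∂/∂x (-x + z) - ∂/∂y (x) + ∂/∂z (-4*x + z).
Each of these terms simplifies to sums of mixed partials that cancel in pairs. The result is 0 (by equality of mixed partials for smooth functions — Schwarz / Clairaut).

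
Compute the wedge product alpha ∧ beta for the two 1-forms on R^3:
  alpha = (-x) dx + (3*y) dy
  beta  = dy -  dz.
alpha ∧ beta = (-x) dx ∧ dy + (x) dx ∧ dz + (-3*y) dy ∧ dz

Distribute the wedge, using dx_i ∧ dx_j = -dx_j ∧ dx_i and dx_i ∧ dx_i = 0. For each pair (i, j) with i < j, the coefficient of dx_i ∧ dx_j in alpha ∧ beta is (alpha_i * beta_j - alpha_j * beta_i). Collecting: alpha ∧ beta = (-x) dx ∧ dy + (x) dx ∧ dz + (-3*y) dy ∧ dz.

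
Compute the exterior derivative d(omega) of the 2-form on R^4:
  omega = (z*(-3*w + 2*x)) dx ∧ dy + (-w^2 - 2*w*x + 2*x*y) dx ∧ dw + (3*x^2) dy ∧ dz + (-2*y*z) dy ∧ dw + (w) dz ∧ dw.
d(omega) = (-3*w + 8*x) dx ∧ dy ∧ dz + (-2*x - 3*z) dx ∧ dy ∧ dw + (2*y) dy ∧ dz ∧ dw

For a 2-form omega = sum_{i<j} g_{ij} dx_i ∧ dx_j, the exterior derivative is
  d(omega) = sum_{i<j} d(g_{ij}) ∧ dx_i ∧ dx_j = sum_{i<j, k} (∂g_{ij}/∂x_k) dx_k ∧ dx_i ∧ dx_j.
Expand each term, using dx_k ∧ dx_i ∧ dx_j = sgn(permutation) dx_{(a)} ∧ dx_{(b)} ∧ dx_{(c)} with (a < b < c) sorted:
  d(z*(-3*w + 2*x)) includes (∂/∂z)(z*(-3*w + 2*x)) dz = (-3*w + 2*x) dz, which multiplied by dx ∧ dy gives (-3*w + 2*x) dx ∧ dy ∧ dz
  d(z*(-3*w + 2*x)) includes (∂/∂w)(z*(-3*w + 2*x)) dw = (-3*z) dw, which multiplied by dx ∧ dy gives (-3*z) dx ∧ dy ∧ dw
  d(-w^2 - 2*w*x + 2*x*y) includes (∂/∂y)(-w^2 - 2*w*x + 2*x*y) dy = (2*x) dy, which multiplied by dx ∧ dw gives (-2*x) dx ∧ dy ∧ dw
  d(3*x^2) includes (∂/∂x)(3*x^2) dx = (6*x) dx, which multiplied by dy ∧ dz gives (6*x) dx ∧ dy ∧ dz
  d(-2*y*z) includes (∂/∂z)(-2*y*z) dz = (-2*y) dz, which multiplied by dy ∧ dw gives (2*y) dy ∧ dz ∧ dw
Collecting like 3-forms: d(omega) = (-3*w + 8*x) dx ∧ dy ∧ dz + (-2*x - 3*z) dx ∧ dy ∧ dw + (2*y) dy ∧ dz ∧ dw.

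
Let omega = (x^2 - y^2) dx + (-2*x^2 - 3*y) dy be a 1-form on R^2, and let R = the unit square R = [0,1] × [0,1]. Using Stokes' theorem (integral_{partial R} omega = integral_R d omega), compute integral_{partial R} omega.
integral_(partial R) omega = -1

Stokes: integral_partial_R omega = integral_R d omega with d omega = (∂Q/∂x - ∂P/∂y) dx ∧ dy.
  ∂Q/∂x = -4*x
  ∂P/∂y = -2*y
  integrand = ∂Q/∂x - ∂P/∂y = -4*x + 2*y.
Integrating over R: integral_0^1 integral_0^1 (-4*x + 2*y) dx dy = -1.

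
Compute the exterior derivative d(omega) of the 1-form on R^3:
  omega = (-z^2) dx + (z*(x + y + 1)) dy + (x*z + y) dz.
d(omega) = (z) dx ∧ dy + (3*z) dx ∧ dz + (-x - y) dy ∧ dz

For a 1-form omega = sum_i f_i dx_i, the exterior derivative is
  d(omega) = sum_{i < j} (∂f_j/∂x_i - ∂f_i/∂x_j) dx_i ∧ dx_j.
  coefficient of dx ∧ dy: ∂f_2/∂x - ∂f_1/∂y = ∂(z*(x + y + 1))/∂x - ∂(-z^2)/∂y = z
  coefficient of dx ∧ dz: ∂f_3/∂x - ∂f_1/∂z = ∂(x*z + y)/∂x - ∂(-z^2)/∂z = 3*z
  coefficient of dy ∧ dz: ∂f_3/∂y - ∂f_2/∂z = ∂(x*z + y)/∂y - ∂(z*(x + y + 1))/∂z = -x - y
Assembling: d(omega) = (z) dx ∧ dy + (3*z) dx ∧ dz + (-x - y) dy ∧ dz.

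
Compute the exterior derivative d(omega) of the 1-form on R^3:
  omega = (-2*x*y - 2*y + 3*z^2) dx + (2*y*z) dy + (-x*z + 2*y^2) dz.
d(omega) = (2*x + 2) dx ∧ dy + (-7*z) dx ∧ dz + (2*y) dy ∧ dz

For a 1-form omega = sum_i f_i dx_i, the exterior derivative is
  d(omega) = sum_{i < j} (∂f_j/∂x_i - ∂f_i/∂x_j) dx_i ∧ dx_j.
  coefficient of dx ∧ dy: ∂f_2/∂x - ∂f_1/∂y = ∂(2*y*z)/∂x - ∂(-2*x*y - 2*y + 3*z^2)/∂y = 2*x + 2
  coefficient of dx ∧ dz: ∂f_3/∂x - ∂f_1/∂z = ∂(-x*z + 2*y^2)/∂x - ∂(-2*x*y - 2*y + 3*z^2)/∂z = -7*z
  coefficient of dy ∧ dz: ∂f_3/∂y - ∂f_2/∂z = ∂(-x*z + 2*y^2)/∂y - ∂(2*y*z)/∂z = 2*y
Assembling: d(omega) = (2*x + 2) dx ∧ dy + (-7*z) dx ∧ dz + (2*y) dy ∧ dz.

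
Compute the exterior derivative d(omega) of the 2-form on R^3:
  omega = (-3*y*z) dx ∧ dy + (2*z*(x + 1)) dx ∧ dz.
d(omega) = (-3*y) dx ∧ dy ∧ dz

For a 2-form omega = sum_{i<j} g_{ij} dx_i ∧ dx_j, the exterior derivative is
  d(omega) = sum_{i<j} d(g_{ij}) ∧ dx_i ∧ dx_j = sum_{i<j, k} (∂g_{ij}/∂x_k) dx_k ∧ dx_i ∧ dx_j.
Expand each term, using dx_k ∧ dx_i ∧ dx_j = sgn(permutation) dx_{(a)} ∧ dx_{(b)} ∧ dx_{(c)} with (a < b < c) sorted:
  d(-3*y*z) includes (∂/∂z)(-3*y*z) dz = (-3*y) dz, which multiplied by dx ∧ dy gives (-3*y) dx ∧ dy ∧ dz
Collecting like 3-forms: d(omega) = (-3*y) dx ∧ dy ∧ dz.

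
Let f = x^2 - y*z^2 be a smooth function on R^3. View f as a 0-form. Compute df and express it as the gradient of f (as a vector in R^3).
df = (2*x) dx + (-z^2) dy + (-2*y*z) dz; grad f = (2*x, -z^2, -2*y*z)

For a 0-form f, d f = (∂f/∂x) dx + (∂f/∂y) dy + (∂f/∂z) dz. The components of the vector representation are exactly the entries of grad f in Cartesian coordinates:
  ∂f/∂x = 2*x
  ∂f/∂y = -z^2
  ∂f/∂z = -2*y*z.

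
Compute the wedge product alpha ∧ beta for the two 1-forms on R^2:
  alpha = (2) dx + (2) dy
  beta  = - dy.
alpha ∧ beta = (-2) dx ∧ dy

Distribute the wedge, using dx_i ∧ dx_j = -dx_j ∧ dx_i and dx_i ∧ dx_i = 0. For each pair (i, j) with i < j, the coefficient of dx_i ∧ dx_j in alpha ∧ beta is (alpha_i * beta_j - alpha_j * beta_i). Collecting: alpha ∧ beta = (-2) dx ∧ dy.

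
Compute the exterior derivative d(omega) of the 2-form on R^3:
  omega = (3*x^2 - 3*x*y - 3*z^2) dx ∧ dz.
d(omega) = (3*x) dx ∧ dy ∧ dz

For a 2-form omega = sum_{i<j} g_{ij} dx_i ∧ dx_j, the exterior derivative is
  d(omega) = sum_{i<j} d(g_{ij}) ∧ dx_i ∧ dx_j = sum_{i<j, k} (∂g_{ij}/∂x_k) dx_k ∧ dx_i ∧ dx_j.
Expand each term, using dx_k ∧ dx_i ∧ dx_j = sgn(permutation) dx_{(a)} ∧ dx_{(b)} ∧ dx_{(c)} with (a < b < c) sorted:
  d(3*x^2 - 3*x*y - 3*z^2) includes (∂/∂y)(3*x^2 - 3*x*y - 3*z^2) dy = (-3*x) dy, which multiplied by dx ∧ dz gives (3*x) dx ∧ dy ∧ dz
Collecting like 3-forms: d(omega) = (3*x) dx ∧ dy ∧ dz.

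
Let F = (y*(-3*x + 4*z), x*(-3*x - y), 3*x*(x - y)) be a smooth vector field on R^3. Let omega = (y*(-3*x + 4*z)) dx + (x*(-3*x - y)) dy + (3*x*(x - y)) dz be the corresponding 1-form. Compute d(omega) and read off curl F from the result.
d(omega) = (-3*x) dy ∧ dz + (-6*x + 7*y) dz ∧ dx + (-3*x - y - 4*z) dx ∧ dy; curl F = (-3*x, -6*x + 7*y, -3*x - y - 4*z)

d omega = sum_{i<j} (∂f_j/∂x_i - ∂f_i/∂x_j) dx_i ∧ dx_j. Under the identification (dy ∧ dz, dz ∧ dx, dx ∧ dy) ↔ (e_x, e_y, e_z), the coefficients are exactly the components of curl F. Compute:
  ∂R/∂y - ∂Q/∂z = (-3*x) - (0) = -3*x
  ∂P/∂z - ∂R/∂x = (4*y) - (6*x - 3*y) = -6*x + 7*y
  ∂Q/∂x - ∂P/∂y = (-6*x - y) - (-3*x + 4*z) = -3*x - y - 4*z.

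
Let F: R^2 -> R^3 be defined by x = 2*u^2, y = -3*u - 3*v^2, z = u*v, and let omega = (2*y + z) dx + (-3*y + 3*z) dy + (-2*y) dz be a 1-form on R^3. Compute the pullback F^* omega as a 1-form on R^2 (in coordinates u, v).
F^* omega = (4*u^2*v - 24*u^2 - 24*u*v^2 - 3*u*v - 27*u + 6*v^3 - 27*v^2) du + (6*u^2 - 12*u*v^2 - 54*u*v - 54*v^3) dv

Using F^*(f dg) = (f ∘ F) d(g ∘ F), substitute each coordinate x_i by F_i(u, v) in f_i, and replace dx_i by d F_i = (∂F_i/∂u) du + (∂F_i/∂v) dv.
  For the x component: f_1(F) = u*v - 6*u - 6*v^2; d F_1 = (4*u) du + (0) dv
  For the y component: f_2(F) = 3*u*v + 9*u + 9*v^2; d F_2 = (-3) du + (-6*v) dv
  For the z component: f_3(F) = 6*u + 6*v^2; d F_3 = (v) du + (u) dv
Combining and collecting du, dv coefficients:
  coeff of du: 4*u^2*v - 24*u^2 - 24*u*v^2 - 3*u*v - 27*u + 6*v^3 - 27*v^2
  coeff of dv: 6*u^2 - 12*u*v^2 - 54*u*v - 54*v^3
F^* omega = (4*u^2*v - 24*u^2 - 24*u*v^2 - 3*u*v - 27*u + 6*v^3 - 27*v^2) du + (6*u^2 - 12*u*v^2 - 54*u*v - 54*v^3) dv.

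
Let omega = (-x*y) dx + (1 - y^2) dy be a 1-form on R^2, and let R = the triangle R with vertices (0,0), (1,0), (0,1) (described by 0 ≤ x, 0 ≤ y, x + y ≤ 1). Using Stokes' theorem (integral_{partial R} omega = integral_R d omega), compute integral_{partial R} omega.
integral_(partial R) omega = 1/6

Stokes: integral_partial_R omega = integral_R d omega with d omega = (∂Q/∂x - ∂P/∂y) dx ∧ dy.
  ∂Q/∂x = 0
  ∂P/∂y = -x
  integrand = ∂Q/∂x - ∂P/∂y = x.
Integrating over R: integral_0^1 integral_0^{1-x} (x) dy dx = 1/6.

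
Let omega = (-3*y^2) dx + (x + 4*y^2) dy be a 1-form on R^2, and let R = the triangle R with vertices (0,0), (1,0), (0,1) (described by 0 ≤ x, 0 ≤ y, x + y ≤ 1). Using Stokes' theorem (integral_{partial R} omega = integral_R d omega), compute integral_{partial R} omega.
integral_(partial R) omega = 3/2

Stokes: integral_partial_R omega = integral_R d omega with d omega = (∂Q/∂x - ∂P/∂y) dx ∧ dy.
  ∂Q/∂x = 1
  ∂P/∂y = -6*y
  integrand = ∂Q/∂x - ∂P/∂y = 6*y + 1.
Integrating over R: integral_0^1 integral_0^{1-x} (6*y + 1) dy dx = 3/2.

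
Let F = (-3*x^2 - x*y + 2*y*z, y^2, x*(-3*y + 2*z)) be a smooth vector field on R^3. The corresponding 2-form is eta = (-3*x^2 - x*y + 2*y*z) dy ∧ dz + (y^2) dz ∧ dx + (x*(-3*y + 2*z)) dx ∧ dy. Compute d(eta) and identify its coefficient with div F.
d(eta) = (-4*x + y) dx ∧ dy ∧ dz; div F = -4*x + y

For a 2-form in R^3 of the form above, applying d gives a 3-form with coefficient ∂P/∂x + ∂Q/∂y + ∂R/∂z:
  ∂P/∂x = -6*x - y
  ∂Q/∂y = 2*y
  ∂R/∂z = 2*x
Sum = -4*x + y, which is exactly div F.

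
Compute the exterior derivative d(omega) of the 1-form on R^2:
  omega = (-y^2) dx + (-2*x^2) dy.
d(omega) = (-4*x + 2*y) dx ∧ dy

For a 1-form omega = sum_i f_i dx_i, the exterior derivative is
  d(omega) = sum_{i < j} (∂f_j/∂x_i - ∂f_i/∂x_j) dx_i ∧ dx_j.
  coefficient of dx ∧ dy: ∂f_2/∂x - ∂f_1/∂y = ∂(-2*x^2)/∂x - ∂(-y^2)/∂y = -4*x + 2*y
Assembling: d(omega) = (-4*x + 2*y) dx ∧ dy.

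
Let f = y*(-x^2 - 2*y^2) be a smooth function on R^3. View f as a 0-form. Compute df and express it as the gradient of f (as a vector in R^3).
df = (-2*x*y) dx + (-x^2 - 6*y^2) dy + (0) dz; grad f = (-2*x*y, -x^2 - 6*y^2, 0)

For a 0-form f, d f = (∂f/∂x) dx + (∂f/∂y) dy + (∂f/∂z) dz. The components of the vector representation are exactly the entries of grad f in Cartesian coordinates:
  ∂f/∂x = -2*x*y
  ∂f/∂y = -x^2 - 6*y^2
  ∂f/∂z = 0.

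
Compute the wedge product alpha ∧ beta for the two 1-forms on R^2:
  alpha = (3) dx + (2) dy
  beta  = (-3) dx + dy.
alpha ∧ beta = (9) dx ∧ dy

Distribute the wedge, using dx_i ∧ dx_j = -dx_j ∧ dx_i and dx_i ∧ dx_i = 0. For each pair (i, j) with i < j, the coefficient of dx_i ∧ dx_j in alpha ∧ beta is (alpha_i * beta_j - alpha_j * beta_i). Collecting: alpha ∧ beta = (9) dx ∧ dy.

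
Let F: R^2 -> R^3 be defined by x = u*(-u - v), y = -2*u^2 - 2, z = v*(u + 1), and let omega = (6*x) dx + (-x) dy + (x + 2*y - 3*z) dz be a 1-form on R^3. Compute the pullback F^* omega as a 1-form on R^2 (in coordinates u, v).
F^* omega = (8*u^3 + 9*u^2*v + 2*u*v^2 - 3*v^2 - 4*v) du + (u^3 + 2*u^2*v - 5*u^2 - 7*u*v - 4*u - 3*v - 4) dv

Using F^*(f dg) = (f ∘ F) d(g ∘ F), substitute each coordinate x_i by F_i(u, v) in f_i, and replace dx_i by d F_i = (∂F_i/∂u) du + (∂F_i/∂v) dv.
  For the x component: f_1(F) = 6*u*(-u - v); d F_1 = (-2*u - v) du + (-u) dv
  For the y component: f_2(F) = u*(u + v); d F_2 = (-4*u) du + (0) dv
  For the z component: f_3(F) = -5*u^2 - 4*u*v - 3*v - 4; d F_3 = (v) du + (u + 1) dv
Combining and collecting du, dv coefficients:
  coeff of du: 8*u^3 + 9*u^2*v + 2*u*v^2 - 3*v^2 - 4*v
  coeff of dv: u^3 + 2*u^2*v - 5*u^2 - 7*u*v - 4*u - 3*v - 4
F^* omega = (8*u^3 + 9*u^2*v + 2*u*v^2 - 3*v^2 - 4*v) du + (u^3 + 2*u^2*v - 5*u^2 - 7*u*v - 4*u - 3*v - 4) dv.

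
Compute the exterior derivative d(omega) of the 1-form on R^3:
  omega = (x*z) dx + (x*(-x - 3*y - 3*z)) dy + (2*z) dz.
d(omega) = (-2*x - 3*y - 3*z) dx ∧ dy + (-x) dx ∧ dz + (3*x) dy ∧ dz

For a 1-form omega = sum_i f_i dx_i, the exterior derivative is
  d(omega) = sum_{i < j} (∂f_j/∂x_i - ∂f_i/∂x_j) dx_i ∧ dx_j.
  coefficient of dx ∧ dy: ∂f_2/∂x - ∂f_1/∂y = ∂(x*(-x - 3*y - 3*z))/∂x - ∂(x*z)/∂y = -2*x - 3*y - 3*z
  coefficient of dx ∧ dz: ∂f_3/∂x - ∂f_1/∂z = ∂(2*z)/∂x - ∂(x*z)/∂z = -x
  coefficient of dy ∧ dz: ∂f_3/∂y - ∂f_2/∂z = ∂(2*z)/∂y - ∂(x*(-x - 3*y - 3*z))/∂z = 3*x
Assembling: d(omega) = (-2*x - 3*y - 3*z) dx ∧ dy + (-x) dx ∧ dz + (3*x) dy ∧ dz.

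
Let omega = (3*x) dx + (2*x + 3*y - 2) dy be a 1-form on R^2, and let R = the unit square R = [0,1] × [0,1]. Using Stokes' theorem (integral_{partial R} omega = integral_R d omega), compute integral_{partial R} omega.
integral_(partial R) omega = 2

Stokes: integral_partial_R omega = integral_R d omega with d omega = (∂Q/∂x - ∂P/∂y) dx ∧ dy.
  ∂Q/∂x = 2
  ∂P/∂y = 0
  integrand = ∂Q/∂x - ∂P/∂y = 2.
Integrating over R: integral_0^1 integral_0^1 (2) dx dy = 2.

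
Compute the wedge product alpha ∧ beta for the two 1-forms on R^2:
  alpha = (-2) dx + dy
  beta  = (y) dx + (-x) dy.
alpha ∧ beta = (2*x - y) dx ∧ dy

Distribute the wedge, using dx_i ∧ dx_j = -dx_j ∧ dx_i and dx_i ∧ dx_i = 0. For each pair (i, j) with i < j, the coefficient of dx_i ∧ dx_j in alpha ∧ beta is (alpha_i * beta_j - alpha_j * beta_i). Collecting: alpha ∧ beta = (2*x - y) dx ∧ dy.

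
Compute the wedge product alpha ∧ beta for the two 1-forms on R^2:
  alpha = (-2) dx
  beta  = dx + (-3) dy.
alpha ∧ beta = (6) dx ∧ dy

Distribute the wedge, using dx_i ∧ dx_j = -dx_j ∧ dx_i and dx_i ∧ dx_i = 0. For each pair (i, j) with i < j, the coefficient of dx_i ∧ dx_j in alpha ∧ beta is (alpha_i * beta_j - alpha_j * beta_i). Collecting: alpha ∧ beta = (6) dx ∧ dy.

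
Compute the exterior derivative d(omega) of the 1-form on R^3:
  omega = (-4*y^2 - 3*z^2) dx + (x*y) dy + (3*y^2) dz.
d(omega) = (9*y) dx ∧ dy + (6*z) dx ∧ dz + (6*y) dy ∧ dz

For a 1-form omega = sum_i f_i dx_i, the exterior derivative is
  d(omega) = sum_{i < j} (∂f_j/∂x_i - ∂f_i/∂x_j) dx_i ∧ dx_j.
  coefficient of dx ∧ dy: ∂f_2/∂x - ∂f_1/∂y = ∂(x*y)/∂x - ∂(-4*y^2 - 3*z^2)/∂y = 9*y
  coefficient of dx ∧ dz: ∂f_3/∂x - ∂f_1/∂z = ∂(3*y^2)/∂x - ∂(-4*y^2 - 3*z^2)/∂z = 6*z
  coefficient of dy ∧ dz: ∂f_3/∂y - ∂f_2/∂z = ∂(3*y^2)/∂y - ∂(x*y)/∂z = 6*y
Assembling: d(omega) = (9*y) dx ∧ dy + (6*z) dx ∧ dz + (6*y) dy ∧ dz.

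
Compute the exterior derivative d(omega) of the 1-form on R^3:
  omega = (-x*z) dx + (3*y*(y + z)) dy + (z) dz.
d(omega) = (x) dx ∧ dz + (-3*y) dy ∧ dz

For a 1-form omega = sum_i f_i dx_i, the exterior derivative is
  d(omega) = sum_{i < j} (∂f_j/∂x_i - ∂f_i/∂x_j) dx_i ∧ dx_j.
  coefficient of dx ∧ dz: ∂f_3/∂x - ∂f_1/∂z = ∂(z)/∂x - ∂(-x*z)/∂z = x
  coefficient of dy ∧ dz: ∂f_3/∂y - ∂f_2/∂z = ∂(z)/∂y - ∂(3*y*(y + z))/∂z = -3*y
Assembling: d(omega) = (x) dx ∧ dz + (-3*y) dy ∧ dz.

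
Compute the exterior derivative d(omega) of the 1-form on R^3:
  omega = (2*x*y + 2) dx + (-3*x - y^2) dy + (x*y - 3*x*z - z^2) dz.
d(omega) = (-2*x - 3) dx ∧ dy + (y - 3*z) dx ∧ dz + (x) dy ∧ dz

For a 1-form omega = sum_i f_i dx_i, the exterior derivative is
  d(omega) = sum_{i < j} (∂f_j/∂x_i - ∂f_i/∂x_j) dx_i ∧ dx_j.
  coefficient of dx ∧ dy: ∂f_2/∂x - ∂f_1/∂y = ∂(-3*x - y^2)/∂x - ∂(2*x*y + 2)/∂y = -2*x - 3
  coefficient of dx ∧ dz: ∂f_3/∂x - ∂f_1/∂z = ∂(x*y - 3*x*z - z^2)/∂x - ∂(2*x*y + 2)/∂z = y - 3*z
  coefficient of dy ∧ dz: ∂f_3/∂y - ∂f_2/∂z = ∂(x*y - 3*x*z - z^2)/∂y - ∂(-3*x - y^2)/∂z = x
Assembling: d(omega) = (-2*x - 3) dx ∧ dy + (y - 3*z) dx ∧ dz + (x) dy ∧ dz.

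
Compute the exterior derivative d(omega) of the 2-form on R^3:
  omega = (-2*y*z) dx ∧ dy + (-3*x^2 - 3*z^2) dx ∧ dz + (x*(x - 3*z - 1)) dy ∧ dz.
d(omega) = (2*x - 2*y - 3*z - 1) dx ∧ dy ∧ dz

For a 2-form omega = sum_{i<j} g_{ij} dx_i ∧ dx_j, the exterior derivative is
  d(omega) = sum_{i<j} d(g_{ij}) ∧ dx_i ∧ dx_j = sum_{i<j, k} (∂g_{ij}/∂x_k) dx_k ∧ dx_i ∧ dx_j.
Expand each term, using dx_k ∧ dx_i ∧ dx_j = sgn(permutation) dx_{(a)} ∧ dx_{(b)} ∧ dx_{(c)} with (a < b < c) sorted:
  d(-2*y*z) includes (∂/∂z)(-2*y*z) dz = (-2*y) dz, which multiplied by dx ∧ dy gives (-2*y) dx ∧ dy ∧ dz
  d(x*(x - 3*z - 1)) includes (∂/∂x)(x*(x - 3*z - 1)) dx = (2*x - 3*z - 1) dx, which multiplied by dy ∧ dz gives (2*x - 3*z - 1) dx ∧ dy ∧ dz
Collecting like 3-forms: d(omega) = (2*x - 2*y - 3*z - 1) dx ∧ dy ∧ dz.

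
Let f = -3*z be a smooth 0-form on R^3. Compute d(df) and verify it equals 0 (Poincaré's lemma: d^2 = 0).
d(df) = 0

Step 1: df = sum_i (∂f/∂x_i) dx_i = (0) dx + (0) dy + (-3) dz.
Step 2: Apply d again. Using the 1-form formula, the coefficient of dx ∧ dy in d(df) is ∂^2 f/∂x ∂y - ∂^2 f/∂y ∂x = (0) - (0) = 0 (equality of mixed partials for smooth f).
Similarly for dx ∧ dz and dy ∧ dz — all coefficients vanish. So d(df) = 0.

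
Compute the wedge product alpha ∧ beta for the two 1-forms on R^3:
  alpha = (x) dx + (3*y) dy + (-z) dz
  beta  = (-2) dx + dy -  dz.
alpha ∧ beta = (x + 6*y) dx ∧ dy + (-x - 2*z) dx ∧ dz + (-3*y + z) dy ∧ dz

Distribute the wedge, using dx_i ∧ dx_j = -dx_j ∧ dx_i and dx_i ∧ dx_i = 0. For each pair (i, j) with i < j, the coefficient of dx_i ∧ dx_j in alpha ∧ beta is (alpha_i * beta_j - alpha_j * beta_i). Collecting: alpha ∧ beta = (x + 6*y) dx ∧ dy + (-x - 2*z) dx ∧ dz + (-3*y + z) dy ∧ dz.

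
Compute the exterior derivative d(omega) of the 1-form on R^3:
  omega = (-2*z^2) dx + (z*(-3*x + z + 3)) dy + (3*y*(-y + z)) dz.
d(omega) = (-3*z) dx ∧ dy + (4*z) dx ∧ dz + (3*x - 6*y + z - 3) dy ∧ dz

For a 1-form omega = sum_i f_i dx_i, the exterior derivative is
  d(omega) = sum_{i < j} (∂f_j/∂x_i - ∂f_i/∂x_j) dx_i ∧ dx_j.
  coefficient of dx ∧ dy: ∂f_2/∂x - ∂f_1/∂y = ∂(z*(-3*x + z + 3))/∂x - ∂(-2*z^2)/∂y = -3*z
  coefficient of dx ∧ dz: ∂f_3/∂x - ∂f_1/∂z = ∂(3*y*(-y + z))/∂x - ∂(-2*z^2)/∂z = 4*z
  coefficient of dy ∧ dz: ∂f_3/∂y - ∂f_2/∂z = ∂(3*y*(-y + z))/∂y - ∂(z*(-3*x + z + 3))/∂z = 3*x - 6*y + z - 3
Assembling: d(omega) = (-3*z) dx ∧ dy + (4*z) dx ∧ dz + (3*x - 6*y + z - 3) dy ∧ dz.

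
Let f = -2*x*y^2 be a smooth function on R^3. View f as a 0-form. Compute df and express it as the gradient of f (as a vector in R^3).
df = (-2*y^2) dx + (-4*x*y) dy + (0) dz; grad f = (-2*y^2, -4*x*y, 0)

For a 0-form f, d f = (∂f/∂x) dx + (∂f/∂y) dy + (∂f/∂z) dz. The components of the vector representation are exactly the entries of grad f in Cartesian coordinates:
  ∂f/∂x = -2*y^2
  ∂f/∂y = -4*x*y
  ∂f/∂z = 0.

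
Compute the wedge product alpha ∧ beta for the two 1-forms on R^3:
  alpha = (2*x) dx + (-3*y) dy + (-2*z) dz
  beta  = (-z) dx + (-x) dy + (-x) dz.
alpha ∧ beta = (-2*x^2 - 3*y*z) dx ∧ dy + (-2*x^2 - 2*z^2) dx ∧ dz + (x*(3*y - 2*z)) dy ∧ dz

Distribute the wedge, using dx_i ∧ dx_j = -dx_j ∧ dx_i and dx_i ∧ dx_i = 0. For each pair (i, j) with i < j, the coefficient of dx_i ∧ dx_j in alpha ∧ beta is (alpha_i * beta_j - alpha_j * beta_i). Collecting: alpha ∧ beta = (-2*x^2 - 3*y*z) dx ∧ dy + (-2*x^2 - 2*z^2) dx ∧ dz + (x*(3*y - 2*z)) dy ∧ dz.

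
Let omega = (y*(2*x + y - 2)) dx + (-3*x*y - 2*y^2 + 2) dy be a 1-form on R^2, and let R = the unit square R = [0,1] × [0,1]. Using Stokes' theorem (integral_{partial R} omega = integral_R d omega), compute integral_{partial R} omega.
integral_(partial R) omega = -3/2

Stokes: integral_partial_R omega = integral_R d omega with d omega = (∂Q/∂x - ∂P/∂y) dx ∧ dy.
  ∂Q/∂x = -3*y
  ∂P/∂y = 2*x + 2*y - 2
  integrand = ∂Q/∂x - ∂P/∂y = -2*x - 5*y + 2.
Integrating over R: integral_0^1 integral_0^1 (-2*x - 5*y + 2) dx dy = -3/2.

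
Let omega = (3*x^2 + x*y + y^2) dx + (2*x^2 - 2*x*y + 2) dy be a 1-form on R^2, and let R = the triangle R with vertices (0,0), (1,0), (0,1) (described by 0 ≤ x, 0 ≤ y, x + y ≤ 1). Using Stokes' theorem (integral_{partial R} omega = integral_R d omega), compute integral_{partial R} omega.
integral_(partial R) omega = -1/6

Stokes: integral_partial_R omega = integral_R d omega with d omega = (∂Q/∂x - ∂P/∂y) dx ∧ dy.
  ∂Q/∂x = 4*x - 2*y
  ∂P/∂y = x + 2*y
  integrand = ∂Q/∂x - ∂P/∂y = 3*x - 4*y.
Integrating over R: integral_0^1 integral_0^{1-x} (3*x - 4*y) dy dx = -1/6.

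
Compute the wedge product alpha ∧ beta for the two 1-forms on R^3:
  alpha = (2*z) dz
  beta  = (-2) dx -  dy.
alpha ∧ beta = (4*z) dx ∧ dz + (2*z) dy ∧ dz

Distribute the wedge, using dx_i ∧ dx_j = -dx_j ∧ dx_i and dx_i ∧ dx_i = 0. For each pair (i, j) with i < j, the coefficient of dx_i ∧ dx_j in alpha ∧ beta is (alpha_i * beta_j - alpha_j * beta_i). Collecting: alpha ∧ beta = (4*z) dx ∧ dz + (2*z) dy ∧ dz.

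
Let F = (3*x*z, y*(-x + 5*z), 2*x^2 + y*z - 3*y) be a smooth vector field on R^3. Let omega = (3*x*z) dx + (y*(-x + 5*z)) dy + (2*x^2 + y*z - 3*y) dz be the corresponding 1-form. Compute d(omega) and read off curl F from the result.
d(omega) = (-5*y + z - 3) dy ∧ dz + (-x) dz ∧ dx + (-y) dx ∧ dy; curl F = (-5*y + z - 3, -x, -y)

d omega = sum_{i<j} (∂f_j/∂x_i - ∂f_i/∂x_j) dx_i ∧ dx_j. Under the identification (dy ∧ dz, dz ∧ dx, dx ∧ dy) ↔ (e_x, e_y, e_z), the coefficients are exactly the components of curl F. Compute:
  ∂R/∂y - ∂Q/∂z = (z - 3) - (5*y) = -5*y + z - 3
  ∂P/∂z - ∂R/∂x = (3*x) - (4*x) = -x
  ∂Q/∂x - ∂P/∂y = (-y) - (0) = -y.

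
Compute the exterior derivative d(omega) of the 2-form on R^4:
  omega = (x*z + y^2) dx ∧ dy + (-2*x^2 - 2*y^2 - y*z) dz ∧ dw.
d(omega) = (x) dx ∧ dy ∧ dz + (-4*x) dx ∧ dz ∧ dw + (-4*y - z) dy ∧ dz ∧ dw

For a 2-form omega = sum_{i<j} g_{ij} dx_i ∧ dx_j, the exterior derivative is
  d(omega) = sum_{i<j} d(g_{ij}) ∧ dx_i ∧ dx_j = sum_{i<j, k} (∂g_{ij}/∂x_k) dx_k ∧ dx_i ∧ dx_j.
Expand each term, using dx_k ∧ dx_i ∧ dx_j = sgn(permutation) dx_{(a)} ∧ dx_{(b)} ∧ dx_{(c)} with (a < b < c) sorted:
  d(x*z + y^2) includes (∂/∂z)(x*z + y^2) dz = (x) dz, which multiplied by dx ∧ dy gives (x) dx ∧ dy ∧ dz
  d(-2*x^2 - 2*y^2 - y*z) includes (∂/∂x)(-2*x^2 - 2*y^2 - y*z) dx = (-4*x) dx, which multiplied by dz ∧ dw gives (-4*x) dx ∧ dz ∧ dw
  d(-2*x^2 - 2*y^2 - y*z) includes (∂/∂y)(-2*x^2 - 2*y^2 - y*z) dy = (-4*y - z) dy, which multiplied by dz ∧ dw gives (-4*y - z) dy ∧ dz ∧ dw
Collecting like 3-forms: d(omega) = (x) dx ∧ dy ∧ dz + (-4*x) dx ∧ dz ∧ dw + (-4*y - z) dy ∧ dz ∧ dw.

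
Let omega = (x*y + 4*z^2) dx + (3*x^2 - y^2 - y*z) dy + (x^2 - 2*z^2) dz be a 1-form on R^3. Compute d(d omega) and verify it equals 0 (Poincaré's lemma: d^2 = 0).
d(d omega) = 0

Step 1: d omega = sum_{i<j} (∂f_j/∂x_i - ∂f_i/∂x_j) dx_i ∧ dx_j:
  coeff of dx ∧ dy: 5*x
  coeff of dx ∧ dz: 2*x - 8*z
  coeff of dy ∧ dz: y
Step 2: Apply d again to each 2-form coefficient. The only possible 3-form in R^3 is dx ∧ dy ∧ dz, with coefficient
  ∂(coeff of dy∧dz)/∂x - ∂(coeff of dx∧dz)/∂y + ∂(coeff of dx∧dy)/∂z
  = ∂/∂x (y) - ∂/∂y (2*x - 8*z) + ∂/∂z (5*x).
Each of these terms simplifies to sums of mixed partials that cancel in pairs. The result is 0 (by equality of mixed partials for smooth functions — Schwarz / Clairaut).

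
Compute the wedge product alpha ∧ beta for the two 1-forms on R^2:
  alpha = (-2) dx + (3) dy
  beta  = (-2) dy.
alpha ∧ beta = (4) dx ∧ dy

Distribute the wedge, using dx_i ∧ dx_j = -dx_j ∧ dx_i and dx_i ∧ dx_i = 0. For each pair (i, j) with i < j, the coefficient of dx_i ∧ dx_j in alpha ∧ beta is (alpha_i * beta_j - alpha_j * beta_i). Collecting: alpha ∧ beta = (4) dx ∧ dy.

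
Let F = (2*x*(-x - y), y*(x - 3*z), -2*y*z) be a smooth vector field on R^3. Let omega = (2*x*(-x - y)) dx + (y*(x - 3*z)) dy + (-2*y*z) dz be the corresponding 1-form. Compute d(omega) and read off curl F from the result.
d(omega) = (3*y - 2*z) dy ∧ dz + (0) dz ∧ dx + (2*x + y) dx ∧ dy; curl F = (3*y - 2*z, 0, 2*x + y)

d omega = sum_{i<j} (∂f_j/∂x_i - ∂f_i/∂x_j) dx_i ∧ dx_j. Under the identification (dy ∧ dz, dz ∧ dx, dx ∧ dy) ↔ (e_x, e_y, e_z), the coefficients are exactly the components of curl F. Compute:
  ∂R/∂y - ∂Q/∂z = (-2*z) - (-3*y) = 3*y - 2*z
  ∂P/∂z - ∂R/∂x = (0) - (0) = 0
  ∂Q/∂x - ∂P/∂y = (y) - (-2*x) = 2*x + y.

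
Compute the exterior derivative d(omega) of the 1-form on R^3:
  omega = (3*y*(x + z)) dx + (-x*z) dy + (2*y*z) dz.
d(omega) = (-3*x - 4*z) dx ∧ dy + (-3*y) dx ∧ dz + (x + 2*z) dy ∧ dz

For a 1-form omega = sum_i f_i dx_i, the exterior derivative is
  d(omega) = sum_{i < j} (∂f_j/∂x_i - ∂f_i/∂x_j) dx_i ∧ dx_j.
  coefficient of dx ∧ dy: ∂f_2/∂x - ∂f_1/∂y = ∂(-x*z)/∂x - ∂(3*y*(x + z))/∂y = -3*x - 4*z
  coefficient of dx ∧ dz: ∂f_3/∂x - ∂f_1/∂z = ∂(2*y*z)/∂x - ∂(3*y*(x + z))/∂z = -3*y
  coefficient of dy ∧ dz: ∂f_3/∂y - ∂f_2/∂z = ∂(2*y*z)/∂y - ∂(-x*z)/∂z = x + 2*z
Assembling: d(omega) = (-3*x - 4*z) dx ∧ dy + (-3*y) dx ∧ dz + (x + 2*z) dy ∧ dz.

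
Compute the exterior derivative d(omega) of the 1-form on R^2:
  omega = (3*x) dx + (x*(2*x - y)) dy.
d(omega) = (4*x - y) dx ∧ dy

For a 1-form omega = sum_i f_i dx_i, the exterior derivative is
  d(omega) = sum_{i < j} (∂f_j/∂x_i - ∂f_i/∂x_j) dx_i ∧ dx_j.
  coefficient of dx ∧ dy: ∂f_2/∂x - ∂f_1/∂y = ∂(x*(2*x - y))/∂x - ∂(3*x)/∂y = 4*x - y
Assembling: d(omega) = (4*x - y) dx ∧ dy.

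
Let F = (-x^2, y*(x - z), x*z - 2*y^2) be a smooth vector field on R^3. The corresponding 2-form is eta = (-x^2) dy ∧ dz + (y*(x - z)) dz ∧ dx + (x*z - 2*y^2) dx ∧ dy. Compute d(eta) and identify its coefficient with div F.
d(eta) = (-z) dx ∧ dy ∧ dz; div F = -z

For a 2-form in R^3 of the form above, applying d gives a 3-form with coefficient ∂P/∂x + ∂Q/∂y + ∂R/∂z:
  ∂P/∂x = -2*x
  ∂Q/∂y = x - z
  ∂R/∂z = x
Sum = -z, which is exactly div F.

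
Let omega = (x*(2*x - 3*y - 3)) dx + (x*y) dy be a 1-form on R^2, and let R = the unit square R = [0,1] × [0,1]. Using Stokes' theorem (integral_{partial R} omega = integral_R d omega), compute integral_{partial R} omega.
integral_(partial R) omega = 2

Stokes: integral_partial_R omega = integral_R d omega with d omega = (∂Q/∂x - ∂P/∂y) dx ∧ dy.
  ∂Q/∂x = y
  ∂P/∂y = -3*x
  integrand = ∂Q/∂x - ∂P/∂y = 3*x + y.
Integrating over R: integral_0^1 integral_0^1 (3*x + y) dx dy = 2.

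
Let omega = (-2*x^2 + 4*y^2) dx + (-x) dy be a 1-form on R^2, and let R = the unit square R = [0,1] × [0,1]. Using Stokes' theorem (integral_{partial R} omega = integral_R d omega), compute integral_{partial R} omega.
integral_(partial R) omega = -5

Stokes: integral_partial_R omega = integral_R d omega with d omega = (∂Q/∂x - ∂P/∂y) dx ∧ dy.
  ∂Q/∂x = -1
  ∂P/∂y = 8*y
  integrand = ∂Q/∂x - ∂P/∂y = -8*y - 1.
Integrating over R: integral_0^1 integral_0^1 (-8*y - 1) dx dy = -5.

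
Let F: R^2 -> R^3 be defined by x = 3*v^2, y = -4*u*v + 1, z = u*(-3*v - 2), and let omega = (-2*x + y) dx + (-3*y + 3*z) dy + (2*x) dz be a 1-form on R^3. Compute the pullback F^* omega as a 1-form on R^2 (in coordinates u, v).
F^* omega = (6*v*(-2*u*v + 4*u - 3*v^2 - 2*v + 2)) du + (-12*u^2*v + 24*u^2 - 42*u*v^2 + 12*u - 36*v^3 + 6*v) dv

Using F^*(f dg) = (f ∘ F) d(g ∘ F), substitute each coordinate x_i by F_i(u, v) in f_i, and replace dx_i by d F_i = (∂F_i/∂u) du + (∂F_i/∂v) dv.
  For the x component: f_1(F) = -4*u*v - 6*v^2 + 1; d F_1 = (0) du + (6*v) dv
  For the y component: f_2(F) = 3*u*v - 6*u - 3; d F_2 = (-4*v) du + (-4*u) dv
  For the z component: f_3(F) = 6*v^2; d F_3 = (-3*v - 2) du + (-3*u) dv
Combining and collecting du, dv coefficients:
  coeff of du: 6*v*(-2*u*v + 4*u - 3*v^2 - 2*v + 2)
  coeff of dv: -12*u^2*v + 24*u^2 - 42*u*v^2 + 12*u - 36*v^3 + 6*v
F^* omega = (6*v*(-2*u*v + 4*u - 3*v^2 - 2*v + 2)) du + (-12*u^2*v + 24*u^2 - 42*u*v^2 + 12*u - 36*v^3 + 6*v) dv.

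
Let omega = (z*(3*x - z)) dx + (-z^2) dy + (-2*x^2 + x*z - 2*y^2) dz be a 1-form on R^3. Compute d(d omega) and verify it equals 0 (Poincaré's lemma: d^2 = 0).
d(d omega) = 0

Step 1: d omega = sum_{i<j} (∂f_j/∂x_i - ∂f_i/∂x_j) dx_i ∧ dx_j:
  coeff of dx ∧ dy: 0
  coeff of dx ∧ dz: -7*x + 3*z
  coeff of dy ∧ dz: -4*y + 2*z
Step 2: Apply d again to each 2-form coefficient. The only possible 3-form in R^3 is dx ∧ dy ∧ dz, with coefficient
  ∂(coeff of dy∧dz)/∂x - ∂(coeff of dx∧dz)/∂y + ∂(coeff of dx∧dy)/∂z
  = ∂/∂x (-4*y + 2*z) - ∂/∂y (-7*x + 3*z) + ∂/∂z (0).
Each of these terms simplifies to sums of mixed partials that cancel in pairs. The result is 0 (by equality of mixed partials for smooth functions — Schwarz / Clairaut).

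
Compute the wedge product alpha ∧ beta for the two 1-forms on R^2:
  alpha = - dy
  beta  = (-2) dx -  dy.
alpha ∧ beta = (-2) dx ∧ dy

Distribute the wedge, using dx_i ∧ dx_j = -dx_j ∧ dx_i and dx_i ∧ dx_i = 0. For each pair (i, j) with i < j, the coefficient of dx_i ∧ dx_j in alpha ∧ beta is (alpha_i * beta_j - alpha_j * beta_i). Collecting: alpha ∧ beta = (-2) dx ∧ dy.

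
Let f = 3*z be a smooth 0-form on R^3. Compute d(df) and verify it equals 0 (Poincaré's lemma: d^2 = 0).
d(df) = 0

Step 1: df = sum_i (∂f/∂x_i) dx_i = (0) dx + (0) dy + (3) dz.
Step 2: Apply d again. Using the 1-form formula, the coefficient of dx ∧ dy in d(df) is ∂^2 f/∂x ∂y - ∂^2 f/∂y ∂x = (0) - (0) = 0 (equality of mixed partials for smooth f).
Similarly for dx ∧ dz and dy ∧ dz — all coefficients vanish. So d(df) = 0.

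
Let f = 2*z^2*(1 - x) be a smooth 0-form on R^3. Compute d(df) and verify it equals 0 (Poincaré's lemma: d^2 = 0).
d(df) = 0

Step 1: df = sum_i (∂f/∂x_i) dx_i = (-2*z^2) dx + (0) dy + (4*z*(1 - x)) dz.
Step 2: Apply d again. Using the 1-form formula, the coefficient of dx ∧ dy in d(df) is ∂^2 f/∂x ∂y - ∂^2 f/∂y ∂x = (0) - (0) = 0 (equality of mixed partials for smooth f).
Similarly for dx ∧ dz and dy ∧ dz — all coefficients vanish. So d(df) = 0.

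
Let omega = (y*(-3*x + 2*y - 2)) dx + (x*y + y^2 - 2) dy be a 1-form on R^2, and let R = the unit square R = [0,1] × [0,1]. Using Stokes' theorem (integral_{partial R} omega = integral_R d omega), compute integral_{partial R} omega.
integral_(partial R) omega = 2

Stokes: integral_partial_R omega = integral_R d omega with d omega = (∂Q/∂x - ∂P/∂y) dx ∧ dy.
  ∂Q/∂x = y
  ∂P/∂y = -3*x + 4*y - 2
  integrand = ∂Q/∂x - ∂P/∂y = 3*x - 3*y + 2.
Integrating over R: integral_0^1 integral_0^1 (3*x - 3*y + 2) dx dy = 2.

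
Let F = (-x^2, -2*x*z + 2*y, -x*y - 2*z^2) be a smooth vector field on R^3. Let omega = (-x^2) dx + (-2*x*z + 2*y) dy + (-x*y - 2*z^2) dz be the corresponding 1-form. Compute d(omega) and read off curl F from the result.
d(omega) = (x) dy ∧ dz + (y) dz ∧ dx + (-2*z) dx ∧ dy; curl F = (x, y, -2*z)

d omega = sum_{i<j} (∂f_j/∂x_i - ∂f_i/∂x_j) dx_i ∧ dx_j. Under the identification (dy ∧ dz, dz ∧ dx, dx ∧ dy) ↔ (e_x, e_y, e_z), the coefficients are exactly the components of curl F. Compute:
  ∂R/∂y - ∂Q/∂z = (-x) - (-2*x) = x
  ∂P/∂z - ∂R/∂x = (0) - (-y) = y
  ∂Q/∂x - ∂P/∂y = (-2*z) - (0) = -2*z.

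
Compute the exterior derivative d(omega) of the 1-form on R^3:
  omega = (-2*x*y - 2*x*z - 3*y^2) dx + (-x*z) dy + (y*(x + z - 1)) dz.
d(omega) = (2*x + 6*y - z) dx ∧ dy + (2*x + y) dx ∧ dz + (2*x + z - 1) dy ∧ dz

For a 1-form omega = sum_i f_i dx_i, the exterior derivative is
  d(omega) = sum_{i < j} (∂f_j/∂x_i - ∂f_i/∂x_j) dx_i ∧ dx_j.
  coefficient of dx ∧ dy: ∂f_2/∂x - ∂f_1/∂y = ∂(-x*z)/∂x - ∂(-2*x*y - 2*x*z - 3*y^2)/∂y = 2*x + 6*y - z
  coefficient of dx ∧ dz: ∂f_3/∂x - ∂f_1/∂z = ∂(y*(x + z - 1))/∂x - ∂(-2*x*y - 2*x*z - 3*y^2)/∂z = 2*x + y
  coefficient of dy ∧ dz: ∂f_3/∂y - ∂f_2/∂z = ∂(y*(x + z - 1))/∂y - ∂(-x*z)/∂z = 2*x + z - 1
Assembling: d(omega) = (2*x + 6*y - z) dx ∧ dy + (2*x + y) dx ∧ dz + (2*x + z - 1) dy ∧ dz.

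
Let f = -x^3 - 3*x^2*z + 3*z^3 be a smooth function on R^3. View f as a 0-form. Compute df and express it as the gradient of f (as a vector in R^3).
df = (3*x*(-x - 2*z)) dx + (0) dy + (-3*x^2 + 9*z^2) dz; grad f = (3*x*(-x - 2*z), 0, -3*x^2 + 9*z^2)

For a 0-form f, d f = (∂f/∂x) dx + (∂f/∂y) dy + (∂f/∂z) dz. The components of the vector representation are exactly the entries of grad f in Cartesian coordinates:
  ∂f/∂x = 3*x*(-x - 2*z)
  ∂f/∂y = 0
  ∂f/∂z = -3*x^2 + 9*z^2.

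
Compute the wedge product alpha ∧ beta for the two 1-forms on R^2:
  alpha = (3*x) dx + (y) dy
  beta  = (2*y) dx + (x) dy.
alpha ∧ beta = (3*x^2 - 2*y^2) dx ∧ dy

Distribute the wedge, using dx_i ∧ dx_j = -dx_j ∧ dx_i and dx_i ∧ dx_i = 0. For each pair (i, j) with i < j, the coefficient of dx_i ∧ dx_j in alpha ∧ beta is (alpha_i * beta_j - alpha_j * beta_i). Collecting: alpha ∧ beta = (3*x^2 - 2*y^2) dx ∧ dy.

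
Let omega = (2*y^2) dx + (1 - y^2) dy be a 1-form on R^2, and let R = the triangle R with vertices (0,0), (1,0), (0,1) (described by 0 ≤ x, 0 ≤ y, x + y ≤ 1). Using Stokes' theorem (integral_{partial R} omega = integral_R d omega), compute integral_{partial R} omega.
integral_(partial R) omega = -2/3

Stokes: integral_partial_R omega = integral_R d omega with d omega = (∂Q/∂x - ∂P/∂y) dx ∧ dy.
  ∂Q/∂x = 0
  ∂P/∂y = 4*y
  integrand = ∂Q/∂x - ∂P/∂y = -4*y.
Integrating over R: integral_0^1 integral_0^{1-x} (-4*y) dy dx = -2/3.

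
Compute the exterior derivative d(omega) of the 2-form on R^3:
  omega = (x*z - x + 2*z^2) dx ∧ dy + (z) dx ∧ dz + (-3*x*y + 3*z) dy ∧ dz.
d(omega) = (x - 3*y + 4*z) dx ∧ dy ∧ dz

For a 2-form omega = sum_{i<j} g_{ij} dx_i ∧ dx_j, the exterior derivative is
  d(omega) = sum_{i<j} d(g_{ij}) ∧ dx_i ∧ dx_j = sum_{i<j, k} (∂g_{ij}/∂x_k) dx_k ∧ dx_i ∧ dx_j.
Expand each term, using dx_k ∧ dx_i ∧ dx_j = sgn(permutation) dx_{(a)} ∧ dx_{(b)} ∧ dx_{(c)} with (a < b < c) sorted:
  d(x*z - x + 2*z^2) includes (∂/∂z)(x*z - x + 2*z^2) dz = (x + 4*z) dz, which multiplied by dx ∧ dy gives (x + 4*z) dx ∧ dy ∧ dz
  d(-3*x*y + 3*z) includes (∂/∂x)(-3*x*y + 3*z) dx = (-3*y) dx, which multiplied by dy ∧ dz gives (-3*y) dx ∧ dy ∧ dz
Collecting like 3-forms: d(omega) = (x - 3*y + 4*z) dx ∧ dy ∧ dz.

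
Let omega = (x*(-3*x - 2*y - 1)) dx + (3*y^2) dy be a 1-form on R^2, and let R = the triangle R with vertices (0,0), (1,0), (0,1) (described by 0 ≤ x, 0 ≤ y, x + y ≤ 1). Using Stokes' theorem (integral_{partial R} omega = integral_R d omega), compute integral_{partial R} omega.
integral_(partial R) omega = 1/3

Stokes: integral_partial_R omega = integral_R d omega with d omega = (∂Q/∂x - ∂P/∂y) dx ∧ dy.
  ∂Q/∂x = 0
  ∂P/∂y = -2*x
  integrand = ∂Q/∂x - ∂P/∂y = 2*x.
Integrating over R: integral_0^1 integral_0^{1-x} (2*x) dy dx = 1/3.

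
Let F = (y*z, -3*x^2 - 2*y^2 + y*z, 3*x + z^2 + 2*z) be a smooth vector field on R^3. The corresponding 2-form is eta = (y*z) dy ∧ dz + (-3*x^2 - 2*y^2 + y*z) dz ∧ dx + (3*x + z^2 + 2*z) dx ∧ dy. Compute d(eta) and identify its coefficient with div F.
d(eta) = (-4*y + 3*z + 2) dx ∧ dy ∧ dz; div F = -4*y + 3*z + 2

For a 2-form in R^3 of the form above, applying d gives a 3-form with coefficient ∂P/∂x + ∂Q/∂y + ∂R/∂z:
  ∂P/∂x = 0
  ∂Q/∂y = -4*y + z
  ∂R/∂z = 2*z + 2
Sum = -4*y + 3*z + 2, which is exactly div F.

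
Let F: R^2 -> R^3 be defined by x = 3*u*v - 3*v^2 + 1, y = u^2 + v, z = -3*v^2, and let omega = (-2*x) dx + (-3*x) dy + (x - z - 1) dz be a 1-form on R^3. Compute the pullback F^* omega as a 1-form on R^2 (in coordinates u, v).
F^* omega = (-18*u^2*v - 6*u + 18*v^3 - 6*v) du + (-18*u^2*v + 36*u*v^2 - 9*u*v - 6*u - 36*v^3 + 9*v^2 + 12*v - 3) dv

Using F^*(f dg) = (f ∘ F) d(g ∘ F), substitute each coordinate x_i by F_i(u, v) in f_i, and replace dx_i by d F_i = (∂F_i/∂u) du + (∂F_i/∂v) dv.
  For the x component: f_1(F) = -6*u*v + 6*v^2 - 2; d F_1 = (3*v) du + (3*u - 6*v) dv
  For the y component: f_2(F) = -9*u*v + 9*v^2 - 3; d F_2 = (2*u) du + (1) dv
  For the z component: f_3(F) = 3*u*v; d F_3 = (0) du + (-6*v) dv
Combining and collecting du, dv coefficients:
  coeff of du: -18*u^2*v - 6*u + 18*v^3 - 6*v
  coeff of dv: -18*u^2*v + 36*u*v^2 - 9*u*v - 6*u - 36*v^3 + 9*v^2 + 12*v - 3
F^* omega = (-18*u^2*v - 6*u + 18*v^3 - 6*v) du + (-18*u^2*v + 36*u*v^2 - 9*u*v - 6*u - 36*v^3 + 9*v^2 + 12*v - 3) dv.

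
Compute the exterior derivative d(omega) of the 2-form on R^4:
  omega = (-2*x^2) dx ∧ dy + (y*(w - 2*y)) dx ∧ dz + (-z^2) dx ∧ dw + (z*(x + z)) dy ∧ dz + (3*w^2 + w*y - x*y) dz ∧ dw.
d(omega) = (-w + 4*y + z) dx ∧ dy ∧ dz + (2*z) dx ∧ dz ∧ dw + (w - x) dy ∧ dz ∧ dw

For a 2-form omega = sum_{i<j} g_{ij} dx_i ∧ dx_j, the exterior derivative is
  d(omega) = sum_{i<j} d(g_{ij}) ∧ dx_i ∧ dx_j = sum_{i<j, k} (∂g_{ij}/∂x_k) dx_k ∧ dx_i ∧ dx_j.
Expand each term, using dx_k ∧ dx_i ∧ dx_j = sgn(permutation) dx_{(a)} ∧ dx_{(b)} ∧ dx_{(c)} with (a < b < c) sorted:
  d(y*(w - 2*y)) includes (∂/∂y)(y*(w - 2*y)) dy = (w - 4*y) dy, which multiplied by dx ∧ dz gives (-w + 4*y) dx ∧ dy ∧ dz
  d(y*(w - 2*y)) includes (∂/∂w)(y*(w - 2*y)) dw = (y) dw, which multiplied by dx ∧ dz gives (y) dx ∧ dz ∧ dw
  d(-z^2) includes (∂/∂z)(-z^2) dz = (-2*z) dz, which multiplied by dx ∧ dw gives (2*z) dx ∧ dz ∧ dw
  d(z*(x + z)) includes (∂/∂x)(z*(x + z)) dx = (z) dx, which multiplied by dy ∧ dz gives (z) dx ∧ dy ∧ dz
  d(3*w^2 + w*y - x*y) includes (∂/∂x)(3*w^2 + w*y - x*y) dx = (-y) dx, which multiplied by dz ∧ dw gives (-y) dx ∧ dz ∧ dw
  d(3*w^2 + w*y - x*y) includes (∂/∂y)(3*w^2 + w*y - x*y) dy = (w - x) dy, which multiplied by dz ∧ dw gives (w - x) dy ∧ dz ∧ dw
Collecting like 3-forms: d(omega) = (-w + 4*y + z) dx ∧ dy ∧ dz + (2*z) dx ∧ dz ∧ dw + (w - x) dy ∧ dz ∧ dw.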